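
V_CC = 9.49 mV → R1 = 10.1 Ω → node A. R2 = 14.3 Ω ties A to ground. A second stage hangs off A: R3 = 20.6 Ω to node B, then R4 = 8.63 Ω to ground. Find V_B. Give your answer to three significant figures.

The second stage (R3 + R4 = 29.23 Ω) loads node A in parallel with R2.
Effective lower resistance at A: R2 ‖ 29.23 = 9.602 Ω.
V_A = 9.49 × 9.602/(10.1 + 9.602) = 4.625 mV.
Stage 2 is unloaded, so V_B = V_A · R4/(R3+R4) = 4.625 × 8.63/29.23 = 1.366 mV.

V_B ≈ 1.37 mV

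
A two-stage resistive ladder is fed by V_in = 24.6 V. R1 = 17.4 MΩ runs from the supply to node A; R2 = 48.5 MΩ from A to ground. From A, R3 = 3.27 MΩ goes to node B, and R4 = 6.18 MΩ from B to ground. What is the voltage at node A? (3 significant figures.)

Node A sees R2 in parallel with the series input of stage 2, R3 + R4 = 9.450 MΩ.
Effective lower resistance at A: R2 ‖ 9.450 = 7.909 MΩ.
First divider: V_A = V_in · 7.909/(17.4 + 7.909) = 7.687 V.

V_A ≈ 7.69 V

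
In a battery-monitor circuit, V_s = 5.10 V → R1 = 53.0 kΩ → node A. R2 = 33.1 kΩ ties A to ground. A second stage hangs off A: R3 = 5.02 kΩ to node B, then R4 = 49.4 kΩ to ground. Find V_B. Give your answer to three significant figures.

Node A sees R2 in parallel with the series input of stage 2, R3 + R4 = 54.42 kΩ.
R2 ‖ (R3+R4) = 20.58 kΩ.
First divider: V_A = V_s · 20.58/(53.0 + 20.58) = 1.427 V.
Then the unloaded second divider: V_B = V_A × R4/(R3+R4) = 1.427 × 0.9078 = 1.295 V.

V_B ≈ 1.29 V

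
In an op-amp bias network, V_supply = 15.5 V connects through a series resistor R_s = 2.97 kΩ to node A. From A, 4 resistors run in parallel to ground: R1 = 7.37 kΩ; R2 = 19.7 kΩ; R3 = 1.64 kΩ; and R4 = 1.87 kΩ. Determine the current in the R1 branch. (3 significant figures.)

I ≈ 0.425 mA

Combine the parallel branches: R_p = (1/7.37 + 1/19.7 + 1/1.64 + 1/1.87)⁻¹ = 0.7513 kΩ.
V_A = 15.5 × 0.7513/3.721 = 3.129 V.
I(R1) = V_A / R1 = 3.129/7.37 = 0.4246 mA.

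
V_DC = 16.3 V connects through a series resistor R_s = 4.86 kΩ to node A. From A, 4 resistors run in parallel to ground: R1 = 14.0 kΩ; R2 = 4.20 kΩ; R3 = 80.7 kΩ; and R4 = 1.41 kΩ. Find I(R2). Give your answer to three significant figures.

Combine the parallel branches: R_p = (1/14.0 + 1/4.20 + 1/80.7 + 1/1.41)⁻¹ = 0.9698 kΩ.
Node voltage V_A = V_DC · R_p/(R_s + R_p) = 16.3 × 0.1664 = 2.712 V.
I(R2) = V_A / R2 = 2.712/4.20 = 0.6456 mA.

I ≈ 0.646 mA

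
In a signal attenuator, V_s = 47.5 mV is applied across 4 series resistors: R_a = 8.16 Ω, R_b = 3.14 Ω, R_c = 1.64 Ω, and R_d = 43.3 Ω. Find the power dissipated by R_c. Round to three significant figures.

P ≈ 1.17 µW

The common current is I = 47.5/56.24 = 0.8446 mA.
P(R_c) = I²·R_c = (0.8446)² × 1.64 = 1.170 µW.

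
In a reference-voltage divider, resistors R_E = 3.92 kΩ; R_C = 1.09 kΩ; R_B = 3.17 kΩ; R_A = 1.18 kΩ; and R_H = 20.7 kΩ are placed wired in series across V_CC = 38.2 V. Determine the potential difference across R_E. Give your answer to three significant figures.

Series total: ΣR = 3.92 + 1.09 + 3.17 + 1.18 + 20.7 = 30.06 kΩ.
Voltage divider: V = V_CC · (3.920 / 30.06) = 38.2 × 0.1304 = 4.982 V.

V ≈ 4.98 V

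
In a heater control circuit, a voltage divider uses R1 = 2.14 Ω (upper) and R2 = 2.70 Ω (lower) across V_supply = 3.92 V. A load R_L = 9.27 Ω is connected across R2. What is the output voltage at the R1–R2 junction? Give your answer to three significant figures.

V_out ≈ 1.94 V

The load sits in parallel with R2, giving an effective lower resistance R2' = R2·R_L/(R2+R_L) = 2.091 Ω.
Voltage divider with the loaded lower leg: V_out = 3.92 × 2.091/(2.14 + 2.091) = 3.92 × 0.4942 = 1.937 V.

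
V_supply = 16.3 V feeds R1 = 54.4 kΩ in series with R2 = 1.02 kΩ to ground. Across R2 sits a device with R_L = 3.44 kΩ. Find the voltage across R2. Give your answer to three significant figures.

V_out ≈ 0.232 V

First combine the lower leg with the load: R2 ‖ R_L = 0.7867 kΩ.
Now apply the divider: V_out = 16.3 × 0.01426 = 0.2324 V.
(Unloaded it would be 0.300 V; the load pulls it down.)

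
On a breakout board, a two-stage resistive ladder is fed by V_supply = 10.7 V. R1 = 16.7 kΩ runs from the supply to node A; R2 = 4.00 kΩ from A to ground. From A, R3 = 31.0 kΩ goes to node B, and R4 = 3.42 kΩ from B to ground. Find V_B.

Looking into the second stage from A: R3 + R4 = 34.42 kΩ appears in parallel with R2.
Effective lower resistance at A: R2 ‖ 34.42 = 3.584 kΩ.
First divider: V_A = V_supply · 3.584/(16.7 + 3.584) = 1.890 V.
Then the unloaded second divider: V_B = V_A × R4/(R3+R4) = 1.890 × 0.09936 = 0.1878 V.

V_B ≈ 0.188 V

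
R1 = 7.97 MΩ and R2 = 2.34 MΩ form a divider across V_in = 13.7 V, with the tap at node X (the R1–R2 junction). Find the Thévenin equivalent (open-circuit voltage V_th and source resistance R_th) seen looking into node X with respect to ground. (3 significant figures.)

Open-circuit (no load on X): V_th = V_in · R2/(R1 + R2) = 13.7 × 2.34/(7.970 + 2.34) = 3.109 V.
Looking into X with the source shorted: R_th = R1·R2/(R1+R2) = 7.970 × 2.34/10.31 = 1.809 MΩ.

V_th ≈ 3.11 V, R_th ≈ 1.81 MΩ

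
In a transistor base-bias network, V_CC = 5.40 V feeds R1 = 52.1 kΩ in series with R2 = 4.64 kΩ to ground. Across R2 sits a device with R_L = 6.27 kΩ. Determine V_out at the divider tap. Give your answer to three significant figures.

V_out ≈ 0.263 V

R2 ‖ R_L = (4.64 × 6.27)/(4.64 + 6.27) = 2.667 kΩ.
Then V_out = V_CC · R2'/(R1 + R2') = 5.40 × 2.667/54.77 = 0.2629 V.
(Unloaded it would be 0.442 V; the load pulls it down.)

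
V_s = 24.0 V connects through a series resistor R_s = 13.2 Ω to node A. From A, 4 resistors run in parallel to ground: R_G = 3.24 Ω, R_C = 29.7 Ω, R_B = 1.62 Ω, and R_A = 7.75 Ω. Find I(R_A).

I ≈ 0.201 A

Equivalent of the parallel group: R_p = 0.9186 Ω.
V_A by voltage divider: V_A = 24.0 × 0.9186/(13.2 + 0.9186) = 1.561 V.
I(R_A) = V_A / R_A = 1.561/7.75 = 0.2015 A.
(Equivalently: I_total = 1.700 A, then current-divider fraction G_k/ΣG = 0.1185.)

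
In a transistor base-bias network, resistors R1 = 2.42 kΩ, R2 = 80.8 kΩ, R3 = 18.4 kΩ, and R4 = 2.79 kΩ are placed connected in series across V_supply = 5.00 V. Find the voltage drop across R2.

V ≈ 3.87 V

Series total: ΣR = 2.42 + 80.8 + 18.4 + 2.79 = 104.4 kΩ.
Voltage divider: V = V_supply · (80.80 / 104.4) = 5.00 × 0.7739 = 3.869 V.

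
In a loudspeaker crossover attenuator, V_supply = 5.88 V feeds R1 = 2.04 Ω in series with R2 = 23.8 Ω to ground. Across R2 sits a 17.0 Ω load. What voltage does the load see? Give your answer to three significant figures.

R2 ‖ R_L = (23.8 × 17.0)/(23.8 + 17.0) = 9.917 Ω.
Now apply the divider: V_out = 5.88 × 0.8294 = 4.877 V.

V_out ≈ 4.88 V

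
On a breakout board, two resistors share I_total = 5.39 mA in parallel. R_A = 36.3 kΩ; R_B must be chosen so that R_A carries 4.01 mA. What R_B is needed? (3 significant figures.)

Two-branch current divider: I_A = I_total · R_B/(R_A + R_B).
With f = 0.7440, R_B = R_A · f/(1−f) = 36.3 × 2.906 = 105.5 kΩ.

R_B ≈ 105 kΩ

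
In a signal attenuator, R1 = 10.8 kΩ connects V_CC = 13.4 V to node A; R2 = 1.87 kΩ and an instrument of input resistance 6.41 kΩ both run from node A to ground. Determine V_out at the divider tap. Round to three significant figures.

R2 ‖ R_L = (1.87 × 6.41)/(1.87 + 6.41) = 1.448 kΩ.
Now apply the divider: V_out = 13.4 × 0.1182 = 1.584 V.

V_out ≈ 1.58 V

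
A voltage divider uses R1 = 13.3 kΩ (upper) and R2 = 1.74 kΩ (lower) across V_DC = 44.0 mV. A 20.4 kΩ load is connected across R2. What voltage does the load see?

V_out ≈ 4.73 mV

The load sits in parallel with R2, giving an effective lower resistance R2' = R2·R_L/(R2+R_L) = 1.603 kΩ.
Voltage divider with the loaded lower leg: V_out = 44.0 × 1.603/(13.3 + 1.603) = 44.0 × 0.1076 = 4.733 mV.
(Unloaded it would be 5.09 mV; the load pulls it down.)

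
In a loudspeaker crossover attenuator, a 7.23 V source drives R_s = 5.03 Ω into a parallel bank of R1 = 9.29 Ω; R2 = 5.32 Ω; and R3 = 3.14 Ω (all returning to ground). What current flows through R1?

Parallel bank: R_p = 1/(1/9.29 + 1/5.32 + 1/3.14) = 1.628 Ω.
V_A by voltage divider: V_A = 7.23 × 1.628/(5.03 + 1.628) = 1.768 V.
I(R1) = V_A / R1 = 1.768/9.29 = 0.1903 A.

I ≈ 0.190 A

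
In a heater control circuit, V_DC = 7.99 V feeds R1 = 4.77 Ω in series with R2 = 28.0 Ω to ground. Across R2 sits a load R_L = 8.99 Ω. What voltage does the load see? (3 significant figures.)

V_out ≈ 4.70 V

R2 ‖ R_L = (28.0 × 8.99)/(28.0 + 8.99) = 6.805 Ω.
Now apply the divider: V_out = 7.99 × 0.5879 = 4.697 V.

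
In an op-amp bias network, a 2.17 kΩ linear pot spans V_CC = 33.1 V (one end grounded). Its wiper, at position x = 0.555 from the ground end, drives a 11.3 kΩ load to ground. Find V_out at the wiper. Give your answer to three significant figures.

Split the track: R_lower = x·R_p = 1.204 kΩ, R_upper = (1−x)·R_p = 0.9656 kΩ.
R_L loads the lower segment: effective lower R = 1.088 kΩ.
Then V_out = V_CC · 1.088/(0.9656 + 1.088) = 17.54 V.
(Unloaded: V_out = x·V_CC = 18.4 V.)

V_out ≈ 17.5 V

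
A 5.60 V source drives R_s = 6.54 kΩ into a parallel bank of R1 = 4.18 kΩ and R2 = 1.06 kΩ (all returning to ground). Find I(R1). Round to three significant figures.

I ≈ 0.153 mA

Equivalent of the parallel group: R_p = 0.8456 kΩ.
V_A = 5.60 × 0.8456/7.386 = 0.6411 V.
Branch current I = V_A/R1 = 0.6411/4.18 = 0.1534 mA.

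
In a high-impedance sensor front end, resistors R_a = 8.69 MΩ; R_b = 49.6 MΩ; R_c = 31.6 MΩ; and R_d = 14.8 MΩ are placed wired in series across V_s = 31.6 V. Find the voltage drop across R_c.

V ≈ 9.54 V

ΣR = 8.69 + 49.6 + 31.6 + 14.8 = 104.7 MΩ.
By the voltage-divider rule, V = 31.6 × 31.60/104.7 = 9.538 V.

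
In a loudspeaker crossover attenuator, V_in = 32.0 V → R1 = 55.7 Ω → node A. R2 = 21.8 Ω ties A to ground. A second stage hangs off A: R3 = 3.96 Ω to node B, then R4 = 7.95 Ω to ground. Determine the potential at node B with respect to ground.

V_B ≈ 2.59 V

Looking into the second stage from A: R3 + R4 = 11.91 Ω appears in parallel with R2.
Effective lower resistance at A: R2 ‖ 11.91 = 7.702 Ω.
First divider: V_A = V_in · 7.702/(55.7 + 7.702) = 3.887 V.
V_B = V_A × 0.6675 = 2.595 V.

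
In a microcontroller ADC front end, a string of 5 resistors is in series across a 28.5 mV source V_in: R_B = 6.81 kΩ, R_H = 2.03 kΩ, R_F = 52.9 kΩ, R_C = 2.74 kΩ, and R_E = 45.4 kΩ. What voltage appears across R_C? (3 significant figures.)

ΣR = 6.81 + 2.03 + 52.9 + 2.74 + 45.4 = 109.9 kΩ.
V = V_in · R/ΣR = 28.5 × 0.02494 = 0.7107 mV.

V ≈ 0.711 mV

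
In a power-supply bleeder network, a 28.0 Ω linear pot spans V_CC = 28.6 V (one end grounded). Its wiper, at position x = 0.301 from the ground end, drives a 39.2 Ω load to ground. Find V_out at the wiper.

V_out ≈ 7.48 V

The pot divides into 19.57 Ω above the wiper and 8.428 Ω below.
(x·R_p) ‖ R_L = 6.937 Ω.
V_out = 28.6 × 6.937/(19.57 + 6.937) = 7.484 V.
(Unloaded: V_out = x·V_CC = 8.61 V.)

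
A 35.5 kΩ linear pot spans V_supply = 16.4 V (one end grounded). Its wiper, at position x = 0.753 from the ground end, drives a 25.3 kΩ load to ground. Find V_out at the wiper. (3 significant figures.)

The pot divides into 8.768 kΩ above the wiper and 26.73 kΩ below.
Lower segment in parallel with the load: 26.73 ‖ 25.3 = 13.00 kΩ.
Loaded-divider output: V_out = 16.4 × 0.5972 = 9.793 V.

V_out ≈ 9.79 V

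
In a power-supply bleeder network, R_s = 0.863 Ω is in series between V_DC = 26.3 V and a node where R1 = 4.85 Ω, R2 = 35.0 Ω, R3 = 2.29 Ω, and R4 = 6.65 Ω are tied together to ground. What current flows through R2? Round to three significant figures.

I ≈ 0.440 A

Equivalent of the parallel group: R_p = 1.217 Ω.
V_A = 26.3 × 1.217/2.080 = 15.39 V.
Branch current I = V_A/R2 = 15.39/35.0 = 0.4396 A.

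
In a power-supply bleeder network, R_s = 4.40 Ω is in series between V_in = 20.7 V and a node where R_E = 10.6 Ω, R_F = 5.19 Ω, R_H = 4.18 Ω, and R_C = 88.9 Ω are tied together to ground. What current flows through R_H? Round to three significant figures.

Equivalent of the parallel group: R_p = 1.860 Ω.
V_A = 20.7 × 1.860/6.260 = 6.152 V.
I(R_H) = V_A / R_H = 6.152/4.18 = 1.472 A.

I ≈ 1.47 A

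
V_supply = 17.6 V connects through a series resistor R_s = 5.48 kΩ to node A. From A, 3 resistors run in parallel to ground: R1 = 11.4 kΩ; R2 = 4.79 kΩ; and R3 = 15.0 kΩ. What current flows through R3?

I ≈ 0.392 mA

Equivalent of the parallel group: R_p = 2.754 kΩ.
Node voltage V_A = V_supply · R_p/(R_s + R_p) = 17.6 × 0.3344 = 5.886 V.
I(R3) = V_A / R3 = 5.886/15.0 = 0.3924 mA.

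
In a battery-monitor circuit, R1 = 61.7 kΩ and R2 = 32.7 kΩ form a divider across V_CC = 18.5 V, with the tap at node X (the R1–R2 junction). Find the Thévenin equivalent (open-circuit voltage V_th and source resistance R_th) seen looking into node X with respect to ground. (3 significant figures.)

V_th ≈ 6.41 V, R_th ≈ 21.4 kΩ

With X open, the divider is unloaded: V_th = 18.5 × 32.7/94.40 = 6.408 V.
Zeroing V_CC shorts the top of R1 to ground, so R_th = R1 ‖ R2 = 21.37 kΩ.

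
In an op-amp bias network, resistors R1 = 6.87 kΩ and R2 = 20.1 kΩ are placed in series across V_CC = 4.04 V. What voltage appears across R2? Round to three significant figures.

Series total: ΣR = 6.87 + 20.1 = 26.97 kΩ.
By the voltage-divider rule, V = 4.04 × 20.10/26.97 = 3.011 V.

V ≈ 3.01 V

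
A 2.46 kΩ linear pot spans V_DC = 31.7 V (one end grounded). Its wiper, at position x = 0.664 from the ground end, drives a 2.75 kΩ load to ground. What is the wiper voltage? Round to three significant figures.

V_out ≈ 17.5 V

Lower segment x·R_p = 1.633 kΩ; upper segment (1−x)·R_p = 0.8266 kΩ.
Lower segment in parallel with the load: 1.633 ‖ 2.75 = 1.025 kΩ.
Then V_out = V_DC · 1.025/(0.8266 + 1.025) = 17.55 V.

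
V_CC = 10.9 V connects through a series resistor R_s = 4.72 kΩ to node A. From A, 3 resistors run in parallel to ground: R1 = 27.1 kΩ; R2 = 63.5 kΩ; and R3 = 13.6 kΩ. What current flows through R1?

I ≈ 0.252 mA

Parallel bank: R_p = 1/(1/27.1 + 1/63.5 + 1/13.6) = 7.925 kΩ.
V_A = 10.9 × 7.925/12.65 = 6.831 V.
I(R1) = V_A / R1 = 6.831/27.1 = 0.2521 mA.
(Equivalently: I_total = 0.8620 mA, then current-divider fraction G_k/ΣG = 0.2924.)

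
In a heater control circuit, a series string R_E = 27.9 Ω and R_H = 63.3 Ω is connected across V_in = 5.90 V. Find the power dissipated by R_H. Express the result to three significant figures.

ΣR = 91.20 Ω → I = 5.90/91.20 = 0.06469 A.
P = I²R = 0.004185 × 63.3 = 0.2649 W.

P ≈ 0.265 W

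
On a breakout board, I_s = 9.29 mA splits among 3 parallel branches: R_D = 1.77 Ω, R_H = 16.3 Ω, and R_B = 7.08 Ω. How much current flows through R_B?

Total conductance ΣG = 1/1.77 + 1/16.3 + 1/7.08 = 0.7676 (units of 1/Ω).
By the current-divider rule, I = I_s · G_k/ΣG = 9.29 × 0.1840 = 1.709 mA.

I ≈ 1.71 mA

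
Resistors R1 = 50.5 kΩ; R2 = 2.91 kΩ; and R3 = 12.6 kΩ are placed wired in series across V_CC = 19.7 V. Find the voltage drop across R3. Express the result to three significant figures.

V ≈ 3.76 V

Series total: ΣR = 50.5 + 2.91 + 12.6 = 66.01 kΩ.
By the voltage-divider rule, V = 19.7 × 12.60/66.01 = 3.760 V.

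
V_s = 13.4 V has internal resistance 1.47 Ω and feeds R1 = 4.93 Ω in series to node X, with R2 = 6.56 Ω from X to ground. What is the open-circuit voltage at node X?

R1' = 1.47 + 4.93 = 6.400 Ω (source resistance + R1).
V_th is the unloaded tap voltage: V_s · R2/(R1'+R2) = 13.4 × 0.5062 = 6.783 V.

V_th ≈ 6.78 V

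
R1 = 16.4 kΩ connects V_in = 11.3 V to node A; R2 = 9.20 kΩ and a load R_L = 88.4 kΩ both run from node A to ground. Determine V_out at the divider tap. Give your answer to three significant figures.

V_out ≈ 3.81 V

R2 ‖ R_L = (9.20 × 88.4)/(9.20 + 88.4) = 8.333 kΩ.
Now apply the divider: V_out = 11.3 × 0.3369 = 3.807 V.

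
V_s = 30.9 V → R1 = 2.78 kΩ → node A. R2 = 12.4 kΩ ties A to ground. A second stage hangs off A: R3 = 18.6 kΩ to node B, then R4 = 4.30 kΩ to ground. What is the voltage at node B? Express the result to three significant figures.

The second stage (R3 + R4 = 22.90 kΩ) loads node A in parallel with R2.
R2 ‖ (R3+R4) = 8.044 kΩ.
First divider: V_A = V_s · 8.044/(2.78 + 8.044) = 22.96 V.
Stage 2 is unloaded, so V_B = V_A · R4/(R3+R4) = 22.96 × 4.30/22.90 = 4.312 V.

V_B ≈ 4.31 V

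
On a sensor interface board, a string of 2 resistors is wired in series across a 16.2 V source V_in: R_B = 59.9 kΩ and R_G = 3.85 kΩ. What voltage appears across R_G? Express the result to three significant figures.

V ≈ 0.978 V

ΣR = 59.9 + 3.85 = 63.75 kΩ.
Voltage divider: V = V_in · (3.850 / 63.75) = 16.2 × 0.06039 = 0.9784 V.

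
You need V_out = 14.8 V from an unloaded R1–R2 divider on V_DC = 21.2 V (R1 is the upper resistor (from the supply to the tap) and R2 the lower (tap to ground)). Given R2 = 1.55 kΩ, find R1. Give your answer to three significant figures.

R1 ≈ 0.670 kΩ

The divider ratio is R2/(R1+R2) = 14.8/21.2 = 0.6981.
R1 = R2·(1/k − 1) = 1.55 × 0.4324 = 0.6703 kΩ.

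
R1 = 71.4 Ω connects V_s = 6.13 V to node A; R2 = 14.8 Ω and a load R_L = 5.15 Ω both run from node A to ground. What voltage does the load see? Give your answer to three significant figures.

The load sits in parallel with R2, giving an effective lower resistance R2' = R2·R_L/(R2+R_L) = 3.821 Ω.
Then V_out = V_s · R2'/(R1 + R2') = 6.13 × 3.821/75.22 = 0.3114 V.

V_out ≈ 0.311 V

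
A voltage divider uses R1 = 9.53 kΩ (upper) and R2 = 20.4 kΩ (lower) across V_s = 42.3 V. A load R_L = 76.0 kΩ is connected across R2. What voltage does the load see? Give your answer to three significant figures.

V_out ≈ 26.6 V

R2 ‖ R_L = (20.4 × 76.0)/(20.4 + 76.0) = 16.08 kΩ.
Voltage divider with the loaded lower leg: V_out = 42.3 × 16.08/(9.53 + 16.08) = 42.3 × 0.6279 = 26.56 V.
(Unloaded it would be 28.8 V; the load pulls it down.)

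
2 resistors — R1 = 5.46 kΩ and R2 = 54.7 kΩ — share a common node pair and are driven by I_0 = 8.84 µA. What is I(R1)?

For two parallel branches, I_k = I_0 · (other R)/(sum of R).
I(R1) = 8.84 × 54.7/(5.46 + 54.7) = 8.84 × 0.9092 = 8.038 µA.

I ≈ 8.04 µA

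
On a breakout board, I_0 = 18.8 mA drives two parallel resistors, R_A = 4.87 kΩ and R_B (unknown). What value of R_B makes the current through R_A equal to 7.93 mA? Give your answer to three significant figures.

R_B ≈ 3.55 kΩ

In a two-way split, I_A/I_0 = R_B/(R_A + R_B).
7.93/18.8 = R_B/(R_A + R_B) → R_B = R_A · (0.4218)/(1 − 0.4218) = 4.87 × 0.7295 = 3.553 kΩ.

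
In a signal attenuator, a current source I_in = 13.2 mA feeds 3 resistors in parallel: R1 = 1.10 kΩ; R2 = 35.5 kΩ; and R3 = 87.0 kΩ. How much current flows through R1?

I ≈ 12.6 mA

Conductances: ΣG = 1/1.10 + 1/35.5 + 1/87.0 = 0.9488 (1/kΩ).
Current divider: I(R1) = I_in · G_k/ΣG = 13.2 × (0.9091/0.9488) = 13.2 × 0.9582 = 12.65 mA.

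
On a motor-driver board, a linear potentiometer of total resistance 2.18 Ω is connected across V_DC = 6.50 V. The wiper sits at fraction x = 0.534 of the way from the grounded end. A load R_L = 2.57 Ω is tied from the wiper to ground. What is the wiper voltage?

The pot divides into 1.016 Ω above the wiper and 1.164 Ω below.
(x·R_p) ‖ R_L = 0.8012 Ω.
V_out = 6.50 × 0.8012/(1.016 + 0.8012) = 2.866 V.

V_out ≈ 2.87 V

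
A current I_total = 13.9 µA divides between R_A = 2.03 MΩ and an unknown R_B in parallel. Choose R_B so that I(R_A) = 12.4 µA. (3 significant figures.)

Two-branch current divider: I_A = I_total · R_B/(R_A + R_B).
12.4/13.9 = R_B/(R_A + R_B) → R_B = R_A · (0.8921)/(1 − 0.8921) = 2.03 × 8.267 = 16.78 MΩ.

R_B ≈ 16.8 MΩ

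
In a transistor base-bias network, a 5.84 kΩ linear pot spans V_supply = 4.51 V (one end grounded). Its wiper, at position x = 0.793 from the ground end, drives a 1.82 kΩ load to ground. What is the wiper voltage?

V_out ≈ 2.34 V

Split the track: R_lower = x·R_p = 4.631 kΩ, R_upper = (1−x)·R_p = 1.209 kΩ.
(x·R_p) ‖ R_L = 1.307 kΩ.
Loaded-divider output: V_out = 4.51 × 0.5194 = 2.343 V.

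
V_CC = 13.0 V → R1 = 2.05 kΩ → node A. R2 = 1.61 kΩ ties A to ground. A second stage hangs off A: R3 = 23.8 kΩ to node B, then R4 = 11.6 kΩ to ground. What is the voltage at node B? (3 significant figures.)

The second stage (R3 + R4 = 35.40 kΩ) loads node A in parallel with R2.
Effective lower resistance at A: R2 ‖ 35.40 = 1.540 kΩ.
V_A = 13.0 × 1.540/(2.05 + 1.540) = 5.577 V.
Stage 2 is unloaded, so V_B = V_A · R4/(R3+R4) = 5.577 × 11.6/35.40 = 1.827 V.

V_B ≈ 1.83 V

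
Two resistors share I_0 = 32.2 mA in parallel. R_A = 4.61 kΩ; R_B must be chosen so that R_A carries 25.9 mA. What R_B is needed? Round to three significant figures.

R_B ≈ 19.0 kΩ

In a two-way split, I_A/I_0 = R_B/(R_A + R_B).
With f = 0.8043, R_B = R_A · f/(1−f) = 4.61 × 4.111 = 18.95 kΩ.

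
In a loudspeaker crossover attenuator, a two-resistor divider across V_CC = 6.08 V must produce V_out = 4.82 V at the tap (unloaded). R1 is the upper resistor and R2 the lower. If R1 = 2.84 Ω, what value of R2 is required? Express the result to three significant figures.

R2 ≈ 10.9 Ω

V_out/V_CC = R2/(R1+R2) = 0.7928.
So R2 = R1 · V_out/(V_CC − V_out) = 2.84 × 4.82/(6.08 − 4.82) = 2.84 × 3.825 = 10.86 Ω.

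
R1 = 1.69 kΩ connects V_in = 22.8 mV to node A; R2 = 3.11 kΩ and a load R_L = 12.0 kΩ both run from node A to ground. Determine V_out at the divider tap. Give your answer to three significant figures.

V_out ≈ 13.5 mV

First combine the lower leg with the load: R2 ‖ R_L = 2.470 kΩ.
Then V_out = V_in · R2'/(R1 + R2') = 22.8 × 2.470/4.160 = 13.54 mV.
(Unloaded it would be 14.8 mV; the load pulls it down.)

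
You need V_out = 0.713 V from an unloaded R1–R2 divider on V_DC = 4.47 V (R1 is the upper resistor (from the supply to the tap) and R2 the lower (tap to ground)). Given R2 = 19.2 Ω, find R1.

Required fraction k = V_out/V_DC = 0.1595.
R1 = R2·(1/k − 1) = 19.2 × 5.269 = 101.2 Ω.

R1 ≈ 101 Ω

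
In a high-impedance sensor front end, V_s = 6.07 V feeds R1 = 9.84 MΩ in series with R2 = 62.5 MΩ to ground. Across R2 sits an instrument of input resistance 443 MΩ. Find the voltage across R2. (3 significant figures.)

The load sits in parallel with R2, giving an effective lower resistance R2' = R2·R_L/(R2+R_L) = 54.77 MΩ.
Now apply the divider: V_out = 6.07 × 0.8477 = 5.146 V.
(Unloaded it would be 5.24 V; the load pulls it down.)

V_out ≈ 5.15 V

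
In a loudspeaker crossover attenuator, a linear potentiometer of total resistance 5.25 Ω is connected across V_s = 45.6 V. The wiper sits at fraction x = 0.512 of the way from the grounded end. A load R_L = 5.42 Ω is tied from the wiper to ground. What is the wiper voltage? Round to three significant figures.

V_out ≈ 18.8 V

Split the track: R_lower = x·R_p = 2.688 Ω, R_upper = (1−x)·R_p = 2.562 Ω.
Lower segment in parallel with the load: 2.688 ‖ 5.42 = 1.797 Ω.
Loaded-divider output: V_out = 45.6 × 0.4122 = 18.80 V.
(Unloaded: V_out = x·V_s = 23.3 V.)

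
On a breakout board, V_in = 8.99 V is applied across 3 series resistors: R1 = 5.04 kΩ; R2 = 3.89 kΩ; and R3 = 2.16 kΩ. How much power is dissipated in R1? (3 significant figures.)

P ≈ 3.31 mW

Series current I = V_in/ΣR = 8.99/11.09 = 0.8106 mA.
P = I²R = 0.6571 × 5.04 = 3.312 mW.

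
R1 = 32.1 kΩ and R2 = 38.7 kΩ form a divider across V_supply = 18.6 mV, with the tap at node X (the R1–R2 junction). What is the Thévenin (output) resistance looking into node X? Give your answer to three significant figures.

R_th ≈ 17.5 kΩ

Zeroing V_supply shorts the top of R1 to ground, so R_th = R1 ‖ R2 = 17.55 kΩ.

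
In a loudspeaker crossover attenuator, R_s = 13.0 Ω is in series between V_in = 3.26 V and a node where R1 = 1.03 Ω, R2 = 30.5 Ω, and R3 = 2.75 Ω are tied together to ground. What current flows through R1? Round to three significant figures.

Equivalent of the parallel group: R_p = 0.7314 Ω.
V_A = 3.26 × 0.7314/13.73 = 0.1736 V.
Branch current I = V_A/R1 = 0.1736/1.03 = 0.1686 A.

I ≈ 0.169 A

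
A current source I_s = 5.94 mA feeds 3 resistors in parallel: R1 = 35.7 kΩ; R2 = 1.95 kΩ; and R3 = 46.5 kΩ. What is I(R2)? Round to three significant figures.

I ≈ 5.42 mA

ΣG = 1/35.7 + 1/1.95 + 1/46.5 = 0.5623.
By the current-divider rule, I = I_s · G_k/ΣG = 5.94 × 0.9119 = 5.417 mA.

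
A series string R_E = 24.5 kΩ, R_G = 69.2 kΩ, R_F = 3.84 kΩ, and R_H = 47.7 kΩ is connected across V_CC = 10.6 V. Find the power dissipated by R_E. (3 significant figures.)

P ≈ 0.130 mW

Series current I = V_CC/ΣR = 10.6/145.2 = 0.07298 mA.
P(R_E) = I²·R_E = (0.07298)² × 24.5 = 0.1305 mW.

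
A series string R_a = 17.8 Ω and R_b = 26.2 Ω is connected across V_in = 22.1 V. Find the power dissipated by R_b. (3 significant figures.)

P ≈ 6.61 W

The common current is I = 22.1/44.00 = 0.5023 A.
V(R_b) = I·R = 13.16 V; P = V·I = 13.16 × 0.5023 = 6.610 W.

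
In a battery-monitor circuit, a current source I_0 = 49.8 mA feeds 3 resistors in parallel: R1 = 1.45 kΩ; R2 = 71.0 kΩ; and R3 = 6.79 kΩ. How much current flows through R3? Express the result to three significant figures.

I ≈ 8.62 mA

ΣG = 1/1.45 + 1/71.0 + 1/6.79 = 0.8510.
By the current-divider rule, I = I_0 · G_k/ΣG = 49.8 × 0.1731 = 8.618 mA.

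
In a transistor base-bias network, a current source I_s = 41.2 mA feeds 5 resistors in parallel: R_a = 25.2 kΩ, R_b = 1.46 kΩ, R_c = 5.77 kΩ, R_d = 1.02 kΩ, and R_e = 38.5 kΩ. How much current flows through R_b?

Total conductance ΣG = 1/25.2 + 1/1.46 + 1/5.77 + 1/1.02 + 1/38.5 = 1.904 (units of 1/kΩ).
By the current-divider rule, I = I_s · G_k/ΣG = 41.2 × 0.3597 = 14.82 mA.

I ≈ 14.8 mA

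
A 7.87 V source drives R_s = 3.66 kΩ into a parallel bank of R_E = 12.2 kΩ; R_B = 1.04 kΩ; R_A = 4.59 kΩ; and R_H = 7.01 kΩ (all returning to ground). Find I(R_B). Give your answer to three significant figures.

Parallel bank: R_p = 1/(1/12.2 + 1/1.04 + 1/4.59 + 1/7.01) = 0.7122 kΩ.
V_A = 7.87 × 0.7122/4.372 = 1.282 V.
Branch current I = V_A/R_B = 1.282/1.04 = 1.233 mA.

I ≈ 1.23 mA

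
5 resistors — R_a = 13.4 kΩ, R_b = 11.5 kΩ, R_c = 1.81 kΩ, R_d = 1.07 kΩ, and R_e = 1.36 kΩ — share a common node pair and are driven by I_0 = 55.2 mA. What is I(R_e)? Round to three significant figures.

Conductances: ΣG = 1/13.4 + 1/11.5 + 1/1.81 + 1/1.07 + 1/1.36 = 2.384 (1/kΩ).
Current divider: I(R_e) = I_0 · G_k/ΣG = 55.2 × (0.7353/2.384) = 55.2 × 0.3084 = 17.03 mA.

I ≈ 17.0 mA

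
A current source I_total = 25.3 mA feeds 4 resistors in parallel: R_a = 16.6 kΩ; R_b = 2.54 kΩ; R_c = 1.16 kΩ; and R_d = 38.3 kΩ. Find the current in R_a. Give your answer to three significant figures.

I ≈ 1.14 mA

Conductances: ΣG = 1/16.6 + 1/2.54 + 1/1.16 + 1/38.3 = 1.342 (1/kΩ).
By the current-divider rule, I = I_total · G_k/ΣG = 25.3 × 0.04488 = 1.136 mA.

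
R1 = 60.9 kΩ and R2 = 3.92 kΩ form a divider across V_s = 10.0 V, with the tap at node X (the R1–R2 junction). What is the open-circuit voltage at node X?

V_th ≈ 0.605 V

Open-circuit (no load on X): V_th = V_s · R2/(R1 + R2) = 10.0 × 3.92/(60.90 + 3.92) = 0.6048 V.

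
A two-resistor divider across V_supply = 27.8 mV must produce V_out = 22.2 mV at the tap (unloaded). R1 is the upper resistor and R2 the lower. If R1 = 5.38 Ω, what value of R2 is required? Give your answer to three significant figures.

Required fraction k = V_out/V_supply = 0.7986.
So R2 = R1 · V_out/(V_supply − V_out) = 5.38 × 22.2/(27.8 − 22.2) = 5.38 × 3.964 = 21.33 Ω.

R2 ≈ 21.3 Ω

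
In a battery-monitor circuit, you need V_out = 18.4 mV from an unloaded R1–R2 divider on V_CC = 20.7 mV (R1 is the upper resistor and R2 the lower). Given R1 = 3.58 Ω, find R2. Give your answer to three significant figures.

The divider ratio is R2/(R1+R2) = 18.4/20.7 = 0.8889.
So R2 = R1 · V_out/(V_CC − V_out) = 3.58 × 18.4/(20.7 − 18.4) = 3.58 × 8.000 = 28.64 Ω.

R2 ≈ 28.6 Ω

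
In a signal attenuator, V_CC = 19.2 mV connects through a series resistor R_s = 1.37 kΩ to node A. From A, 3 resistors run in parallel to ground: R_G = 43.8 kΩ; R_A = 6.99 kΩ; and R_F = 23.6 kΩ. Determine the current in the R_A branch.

Combine the parallel branches: R_p = (1/43.8 + 1/6.99 + 1/23.6)⁻¹ = 4.802 kΩ.
V_A by voltage divider: V_A = 19.2 × 4.802/(1.37 + 4.802) = 14.94 mV.
I(R_A) = V_A / R_A = 14.94/6.99 = 2.137 µA.
(Check via current divider: I_total = 3.111 µA; share G_k/ΣG = 0.6869 → same result.)

I ≈ 2.14 µA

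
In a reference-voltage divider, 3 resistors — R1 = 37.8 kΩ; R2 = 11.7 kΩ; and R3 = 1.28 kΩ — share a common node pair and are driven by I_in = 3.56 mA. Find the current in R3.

ΣG = 1/37.8 + 1/11.7 + 1/1.28 = 0.8932.
R3 takes the fraction G_k/ΣG = 0.7812/0.8932 = 0.8747, so I = 3.56 × 0.8747 = 3.114 mA.

I ≈ 3.11 mA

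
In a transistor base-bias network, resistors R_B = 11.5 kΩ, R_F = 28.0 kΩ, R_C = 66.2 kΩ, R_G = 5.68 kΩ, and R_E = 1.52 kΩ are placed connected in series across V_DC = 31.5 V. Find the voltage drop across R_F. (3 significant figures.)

V ≈ 7.81 V

Total series resistance ΣR = 11.5 + 28.0 + 66.2 + 5.68 + 1.52 = 112.9 kΩ.
By the voltage-divider rule, V = 31.5 × 28.00/112.9 = 7.812 V.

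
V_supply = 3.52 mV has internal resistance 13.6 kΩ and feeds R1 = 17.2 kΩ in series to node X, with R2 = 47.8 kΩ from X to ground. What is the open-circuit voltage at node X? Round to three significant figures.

V_th ≈ 2.14 mV

R1' = 13.6 + 17.2 = 30.80 kΩ (source resistance + R1).
V_th is the unloaded tap voltage: V_supply · R2/(R1'+R2) = 3.52 × 0.6081 = 2.141 mV.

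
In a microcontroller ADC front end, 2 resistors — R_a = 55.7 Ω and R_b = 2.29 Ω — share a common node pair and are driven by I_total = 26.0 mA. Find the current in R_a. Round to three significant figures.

I ≈ 1.03 mA

Two-branch current divider: I_k = I_total · R_other/(R_1 + R_2).
I(R_a) = 26.0 × 2.29/(55.7 + 2.29) = 26.0 × 0.03949 = 1.027 mA.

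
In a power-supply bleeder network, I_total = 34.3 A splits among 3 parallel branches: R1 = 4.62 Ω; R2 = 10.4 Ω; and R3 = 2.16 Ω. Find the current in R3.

Conductances: ΣG = 1/4.62 + 1/10.4 + 1/2.16 = 0.7756 (1/Ω).
By the current-divider rule, I = I_total · G_k/ΣG = 34.3 × 0.5969 = 20.47 A.

I ≈ 20.5 A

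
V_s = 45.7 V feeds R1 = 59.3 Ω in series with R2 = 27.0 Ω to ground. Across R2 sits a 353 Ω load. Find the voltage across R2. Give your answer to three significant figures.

V_out ≈ 13.6 V

R2 ‖ R_L = (27.0 × 353)/(27.0 + 353) = 25.08 Ω.
Then V_out = V_s · R2'/(R1 + R2') = 45.7 × 25.08/84.38 = 13.58 V.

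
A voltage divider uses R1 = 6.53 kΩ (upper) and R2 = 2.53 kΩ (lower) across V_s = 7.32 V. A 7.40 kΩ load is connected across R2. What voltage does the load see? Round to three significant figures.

R2 ‖ R_L = (2.53 × 7.40)/(2.53 + 7.40) = 1.885 kΩ.
Then V_out = V_s · R2'/(R1 + R2') = 7.32 × 1.885/8.415 = 1.640 V.

V_out ≈ 1.64 V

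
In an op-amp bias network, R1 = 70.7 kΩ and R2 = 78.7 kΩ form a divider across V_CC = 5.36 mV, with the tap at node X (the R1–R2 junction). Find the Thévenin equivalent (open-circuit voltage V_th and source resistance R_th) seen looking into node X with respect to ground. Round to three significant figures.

With X open, the divider is unloaded: V_th = 5.36 × 78.7/149.4 = 2.824 mV.
Zeroing V_CC shorts the top of R1 to ground, so R_th = R1 ‖ R2 = 37.24 kΩ.

V_th ≈ 2.82 mV, R_th ≈ 37.2 kΩ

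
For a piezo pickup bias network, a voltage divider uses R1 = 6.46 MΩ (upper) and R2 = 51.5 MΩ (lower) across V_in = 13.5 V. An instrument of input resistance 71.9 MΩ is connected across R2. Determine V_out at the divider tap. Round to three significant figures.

R2 ‖ R_L = (51.5 × 71.9)/(51.5 + 71.9) = 30.01 MΩ.
Now apply the divider: V_out = 13.5 × 0.8229 = 11.11 V.

V_out ≈ 11.1 V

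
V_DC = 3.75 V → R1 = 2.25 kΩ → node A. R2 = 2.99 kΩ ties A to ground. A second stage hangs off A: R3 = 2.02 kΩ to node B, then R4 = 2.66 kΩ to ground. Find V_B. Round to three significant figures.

V_B ≈ 0.954 V

Node A sees R2 in parallel with the series input of stage 2, R3 + R4 = 4.680 kΩ.
Effective lower resistance at A: R2 ‖ 4.680 = 1.824 kΩ.
First divider: V_A = V_DC · 1.824/(2.25 + 1.824) = 1.679 V.
Then the unloaded second divider: V_B = V_A × R4/(R3+R4) = 1.679 × 0.5684 = 0.9544 V.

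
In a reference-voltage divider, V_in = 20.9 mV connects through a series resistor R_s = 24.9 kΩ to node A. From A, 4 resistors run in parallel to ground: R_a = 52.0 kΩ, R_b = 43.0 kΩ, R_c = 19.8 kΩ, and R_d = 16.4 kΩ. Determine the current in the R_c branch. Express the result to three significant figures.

Parallel bank: R_p = 1/(1/52.0 + 1/43.0 + 1/19.8 + 1/16.4) = 6.495 kΩ.
V_A = 20.9 × 6.495/31.39 = 4.324 mV.
Branch current I = V_A/R_c = 4.324/19.8 = 0.2184 µA.

I ≈ 0.218 µA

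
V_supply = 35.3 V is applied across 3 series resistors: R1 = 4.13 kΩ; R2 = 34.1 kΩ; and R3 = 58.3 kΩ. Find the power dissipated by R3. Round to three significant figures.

ΣR = 96.53 kΩ → I = 35.3/96.53 = 0.3657 mA.
V(R3) = I·R = 21.32 V; P = V·I = 21.32 × 0.3657 = 7.796 mW.

P ≈ 7.80 mW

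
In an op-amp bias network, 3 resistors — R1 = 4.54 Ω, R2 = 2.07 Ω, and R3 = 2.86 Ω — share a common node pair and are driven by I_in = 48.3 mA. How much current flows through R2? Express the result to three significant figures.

ΣG = 1/4.54 + 1/2.07 + 1/2.86 = 1.053.
By the current-divider rule, I = I_in · G_k/ΣG = 48.3 × 0.4588 = 22.16 mA.

I ≈ 22.2 mA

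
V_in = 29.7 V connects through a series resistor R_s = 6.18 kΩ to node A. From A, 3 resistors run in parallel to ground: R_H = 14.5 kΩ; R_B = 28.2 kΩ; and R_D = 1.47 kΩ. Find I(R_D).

I ≈ 3.45 mA

Parallel bank: R_p = 1/(1/14.5 + 1/28.2 + 1/1.47) = 1.274 kΩ.
V_A = 29.7 × 1.274/7.454 = 5.077 V.
I(R_D) = V_A / R_D = 5.077/1.47 = 3.454 mA.
(Equivalently: I_total = 3.984 mA, then current-divider fraction G_k/ΣG = 0.8669.)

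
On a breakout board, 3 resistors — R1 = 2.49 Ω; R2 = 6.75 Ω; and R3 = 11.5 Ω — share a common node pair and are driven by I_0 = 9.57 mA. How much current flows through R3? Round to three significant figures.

I ≈ 1.31 mA

ΣG = 1/2.49 + 1/6.75 + 1/11.5 = 0.6367.
R3 takes the fraction G_k/ΣG = 0.08696/0.6367 = 0.1366, so I = 9.57 × 0.1366 = 1.307 mA.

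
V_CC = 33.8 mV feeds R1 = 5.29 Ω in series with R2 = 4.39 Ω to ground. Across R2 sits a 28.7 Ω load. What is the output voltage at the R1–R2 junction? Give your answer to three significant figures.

V_out ≈ 14.1 mV

First combine the lower leg with the load: R2 ‖ R_L = 3.808 Ω.
Voltage divider with the loaded lower leg: V_out = 33.8 × 3.808/(5.29 + 3.808) = 33.8 × 0.4185 = 14.15 mV.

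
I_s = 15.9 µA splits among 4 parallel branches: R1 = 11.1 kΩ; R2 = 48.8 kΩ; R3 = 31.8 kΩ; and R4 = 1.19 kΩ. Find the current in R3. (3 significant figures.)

I ≈ 0.509 µA

Total conductance ΣG = 1/11.1 + 1/48.8 + 1/31.8 + 1/1.19 = 0.9824 (units of 1/kΩ).
R3 takes the fraction G_k/ΣG = 0.03145/0.9824 = 0.03201, so I = 15.9 × 0.03201 = 0.5090 µA.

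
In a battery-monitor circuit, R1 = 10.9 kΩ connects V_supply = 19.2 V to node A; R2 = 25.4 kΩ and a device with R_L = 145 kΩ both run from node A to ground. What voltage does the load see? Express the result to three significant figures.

The load sits in parallel with R2, giving an effective lower resistance R2' = R2·R_L/(R2+R_L) = 21.61 kΩ.
Then V_out = V_supply · R2'/(R1 + R2') = 19.2 × 21.61/32.51 = 12.76 V.

V_out ≈ 12.8 V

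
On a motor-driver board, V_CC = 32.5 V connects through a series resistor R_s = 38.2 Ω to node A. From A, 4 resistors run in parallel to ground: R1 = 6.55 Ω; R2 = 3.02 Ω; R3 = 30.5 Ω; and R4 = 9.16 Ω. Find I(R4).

I ≈ 0.142 A

Equivalent of the parallel group: R_p = 1.598 Ω.
V_A = 32.5 × 1.598/39.80 = 1.305 V.
I(R4) = V_A / R4 = 1.305/9.16 = 0.1425 A.
(Check via current divider: I_total = 0.8166 A; share G_k/ΣG = 0.1745 → same result.)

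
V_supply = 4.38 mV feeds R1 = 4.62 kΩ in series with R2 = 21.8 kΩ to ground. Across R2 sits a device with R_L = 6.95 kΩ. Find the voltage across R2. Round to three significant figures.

V_out ≈ 2.33 mV

First combine the lower leg with the load: R2 ‖ R_L = 5.270 kΩ.
Voltage divider with the loaded lower leg: V_out = 4.38 × 5.270/(4.62 + 5.270) = 4.38 × 0.5329 = 2.334 mV.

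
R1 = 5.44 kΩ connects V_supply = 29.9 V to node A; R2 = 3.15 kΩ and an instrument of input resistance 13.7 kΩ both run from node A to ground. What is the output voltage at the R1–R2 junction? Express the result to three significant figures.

The load sits in parallel with R2, giving an effective lower resistance R2' = R2·R_L/(R2+R_L) = 2.561 kΩ.
Voltage divider with the loaded lower leg: V_out = 29.9 × 2.561/(5.44 + 2.561) = 29.9 × 0.3201 = 9.571 V.

V_out ≈ 9.57 V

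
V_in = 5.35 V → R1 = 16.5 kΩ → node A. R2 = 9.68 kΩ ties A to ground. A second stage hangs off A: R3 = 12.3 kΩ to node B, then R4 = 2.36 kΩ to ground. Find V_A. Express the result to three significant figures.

The second stage (R3 + R4 = 14.66 kΩ) loads node A in parallel with R2.
R2 ‖ (R3+R4) = 5.830 kΩ.
So V_A = 5.35 × 0.2611 = 1.397 V.

V_A ≈ 1.40 V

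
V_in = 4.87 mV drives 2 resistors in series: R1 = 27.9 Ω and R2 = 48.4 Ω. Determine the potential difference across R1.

V ≈ 1.78 mV

Total series resistance ΣR = 27.9 + 48.4 = 76.30 Ω.
Voltage divider: V = V_in · (27.90 / 76.30) = 4.87 × 0.3657 = 1.781 mV.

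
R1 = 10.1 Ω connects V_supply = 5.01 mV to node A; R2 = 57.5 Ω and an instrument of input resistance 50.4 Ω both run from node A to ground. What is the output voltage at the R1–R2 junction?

V_out ≈ 3.64 mV

The load sits in parallel with R2, giving an effective lower resistance R2' = R2·R_L/(R2+R_L) = 26.86 Ω.
Voltage divider with the loaded lower leg: V_out = 5.01 × 26.86/(10.1 + 26.86) = 5.01 × 0.7267 = 3.641 mV.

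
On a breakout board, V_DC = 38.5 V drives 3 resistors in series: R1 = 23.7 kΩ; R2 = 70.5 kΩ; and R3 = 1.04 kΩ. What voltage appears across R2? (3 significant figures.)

V ≈ 28.5 V

Series total: ΣR = 23.7 + 70.5 + 1.04 = 95.24 kΩ.
By the voltage-divider rule, V = 38.5 × 70.50/95.24 = 28.50 V.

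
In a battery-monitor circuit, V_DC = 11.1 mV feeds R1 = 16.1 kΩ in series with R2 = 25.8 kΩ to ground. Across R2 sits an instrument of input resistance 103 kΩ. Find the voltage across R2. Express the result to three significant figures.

First combine the lower leg with the load: R2 ‖ R_L = 20.63 kΩ.
Now apply the divider: V_out = 11.1 × 0.5617 = 6.235 mV.
(Unloaded it would be 6.83 mV; the load pulls it down.)

V_out ≈ 6.23 mV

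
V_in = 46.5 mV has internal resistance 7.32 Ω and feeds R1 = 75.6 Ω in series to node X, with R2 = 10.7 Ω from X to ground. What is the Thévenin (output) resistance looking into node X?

R1' = 7.32 + 75.6 = 82.92 Ω (source resistance + R1).
With V_in suppressed (replaced by a short), R_th = R1' ‖ R2 = (82.92 × 10.7)/(82.92 + 10.7) = 9.477 Ω.

R_th ≈ 9.48 Ω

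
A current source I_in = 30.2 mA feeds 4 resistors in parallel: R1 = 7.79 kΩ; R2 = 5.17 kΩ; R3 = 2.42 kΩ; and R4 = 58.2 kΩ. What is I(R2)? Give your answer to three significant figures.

ΣG = 1/7.79 + 1/5.17 + 1/2.42 + 1/58.2 = 0.7522.
By the current-divider rule, I = I_in · G_k/ΣG = 30.2 × 0.2571 = 7.766 mA.

I ≈ 7.77 mA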